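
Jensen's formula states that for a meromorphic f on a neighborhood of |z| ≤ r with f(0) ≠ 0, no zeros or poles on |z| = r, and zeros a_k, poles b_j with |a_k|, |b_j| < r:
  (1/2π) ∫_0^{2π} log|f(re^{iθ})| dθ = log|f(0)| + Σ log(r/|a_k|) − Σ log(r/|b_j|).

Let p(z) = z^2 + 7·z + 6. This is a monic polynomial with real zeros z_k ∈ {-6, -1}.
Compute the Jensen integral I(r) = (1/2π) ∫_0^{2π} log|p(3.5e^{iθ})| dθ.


Zeros: -6, -1; r = 3.5.
Inside |z| < r: -1. Outside (|z| ≥ r): -6.
p(0) = 6, so log|p(0)| = log(6) = 1.7918.
Apply Jensen: I(r) = log|p(0)| + Σ_k log(r/|z_k|), summed over zeros inside |z| < r.
  log(r/|z_k|) for z_k = -1: log(3.5/1) = 1.2528
  Outside zeros (-6) contribute nothing to the Jensen sum.
Sum over inside zeros: 1.2528.
I(r) = log|p(0)| + (inside sum) = 1.7918 + 1.2528 = 3.0445.
Note: since some zeros are outside |z| ≤ r, the simplified n·log(r) form does NOT apply — only the inside zeros contribute.

I(r) ≈ 3.0445.


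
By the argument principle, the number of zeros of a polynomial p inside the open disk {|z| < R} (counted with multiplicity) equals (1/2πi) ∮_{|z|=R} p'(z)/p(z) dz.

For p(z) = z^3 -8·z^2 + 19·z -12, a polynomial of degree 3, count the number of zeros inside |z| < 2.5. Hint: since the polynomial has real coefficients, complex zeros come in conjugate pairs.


The zeros of p are: 4, 3, 1.
Their magnitudes are: 4, 3, 1.
Zeros with |z| < R = 2.5: 1.
Count = 1.
By the argument principle, (1/2πi) ∮_{|z|=R} p'(z)/p(z) dz equals exactly this count.

Number of zeros inside |z| < 2.5: 1.


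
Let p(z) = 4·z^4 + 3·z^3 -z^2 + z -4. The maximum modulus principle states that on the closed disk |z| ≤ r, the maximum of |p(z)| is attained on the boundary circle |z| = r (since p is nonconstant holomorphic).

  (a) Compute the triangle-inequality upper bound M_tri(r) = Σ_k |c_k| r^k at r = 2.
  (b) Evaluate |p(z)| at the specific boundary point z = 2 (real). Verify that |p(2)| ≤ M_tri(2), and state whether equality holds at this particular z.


Coefficients: c_0 = -4, c_1 = 1, c_2 = -1, c_3 = 3, c_4 = 4. Radius r = 2.
Part (a). Triangle bound: M_tri(r) = Σ_k |c_k| r^k
  = |-4|·2^0 + |1|·2^1 + |-1|·2^2 + |3|·2^3 + |4|·2^4
  = 4 + 2 + 4 + 24 + 64 = 98.
This bounds M(r) := max_{|z|=r} |p(z)| from above; equality holds iff all terms c_k z^k can be made to align in phase at a single z on |z|=r.
Part (b). At z = 2 (real, on the circle |z| = r):
  p(2) = (-4)·2^0 + (1)·2^1 + (-1)·2^2 + (3)·2^3 + (4)·2^4 = 82.
  |p(2)| = 82.
Check: |p(2)| = 82 ≤ 98 = M_tri(2). ✓ Equality does not hold at z = 2 (the coefficients have mixed signs, so the terms do not all align in phase there).

M_tri(2) = 98; |p(2)| = 82; equality at z=2: no.


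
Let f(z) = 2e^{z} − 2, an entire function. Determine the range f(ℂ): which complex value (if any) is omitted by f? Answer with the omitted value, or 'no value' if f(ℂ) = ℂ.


Little Picard bounds the complement of f(ℂ) to at most one point.
e^{z} is never zero on ℂ, so 2·e^{z} takes every value in ℂ ∖ {0}. Adding -2 shifts the range to ℂ ∖ {-2}. Thus f omits exactly the value -2.

Omitted value: -2.


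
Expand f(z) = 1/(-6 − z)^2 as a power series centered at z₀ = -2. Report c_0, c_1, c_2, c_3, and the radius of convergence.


Let w = z − z₀, so z = z₀ + w.
Then -6 − z = -6 − (z₀ + w) = (-6 − z₀) − w = -4 − w.
f(z) = 1/(-4 − w)^2 = (1/(-4)^2) · (1 − w/(-4))^{−2}.
By the binomial series (1−u)^{−2} = Σ_{n≥0} C(n+1, 1) u^n for |u|<1, with u = w/(-4):
  c_n = C(n+1, 1) / (-4)^(n+2).
  c_0 = 1/(-4)^2 = 1/16.
  c_1 = 2/(-4)^3 = -1/32.
  c_2 = 3/(-4)^4 = 3/256.
  c_3 = 4/(-4)^5 = -1/256.
The series is valid for |w/d| < 1, i.e. |z − z₀| < |d|.
Radius of convergence: R = |-6 − z₀| = |-4| = 4 (distance from z₀ to the singularity z = -6).

c_0 = 1/16, c_1 = -1/32, c_2 = 3/256, c_3 = -1/256; R = 4.


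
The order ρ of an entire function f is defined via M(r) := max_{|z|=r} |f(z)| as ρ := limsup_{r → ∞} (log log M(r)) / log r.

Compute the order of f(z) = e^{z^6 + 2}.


|e^{z^6 + 2}| = e^{Re(1·z^6) + 2} ≤ e^{1|z|^6 + 2} = e^{1r^6 + 2} on |z| = r, so ρ ≤ 6. Choosing z on |z|=r so that 1·z^6 is real positive (always possible by picking arg z appropriately) gives |f(z)| = e^{1r^6 + 2}, matching the bound. The additive constant 2 does not affect log log M(r) ~ 6·log r. Hence ρ = 6.
Therefore ρ = 6.

Order ρ = 6.


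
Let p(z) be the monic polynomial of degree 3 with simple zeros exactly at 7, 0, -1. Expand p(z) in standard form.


The polynomial is p(z) = ∏_{α ∈ S} (z − α), where S = {7, 0, -1}.
Expanding the product yields: p(z) = z^3 -6·z^2 -7·z.
The resulting polynomial has degree 3 and real coefficients as required.

p(z) = z^3 -6·z^2 -7·z.


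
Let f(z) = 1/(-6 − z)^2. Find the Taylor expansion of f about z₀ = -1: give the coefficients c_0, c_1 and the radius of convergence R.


Let w = z − z₀, so z = z₀ + w.
Then -6 − z = -6 − (z₀ + w) = (-6 − z₀) − w = -5 − w.
f(z) = 1/(-5 − w)^2 = (1/(-5)^2) · (1 − w/(-5))^{−2}.
By the binomial series (1−u)^{−2} = Σ_{n≥0} C(n+1, 1) u^n for |u|<1, with u = w/(-5):
  c_n = C(n+1, 1) / (-5)^(n+2).
  c_0 = 1/(-5)^2 = 1/25.
  c_1 = 2/(-5)^3 = -2/125.
The series is valid for |w/d| < 1, i.e. |z − z₀| < |d|.
Radius of convergence: R = |-6 − z₀| = |-5| = 5 (distance from z₀ to the singularity z = -6).

c_0 = 1/25, c_1 = -2/125; R = 5.


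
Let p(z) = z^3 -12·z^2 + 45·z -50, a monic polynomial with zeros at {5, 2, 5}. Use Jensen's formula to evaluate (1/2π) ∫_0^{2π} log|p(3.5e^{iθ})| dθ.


Zeros: 2, 5, 5; r = 3.5.
Inside |z| < r: 2. Outside (|z| ≥ r): 5, 5.
p(0) = -50, so log|p(0)| = log(50) = 3.9120.
Apply Jensen: I(r) = log|p(0)| + Σ_k log(r/|z_k|), summed over zeros inside |z| < r.
  log(r/|z_k|) for z_k = 2: log(3.5/2) = 0.5596
  Outside zeros (5, 5) contribute nothing to the Jensen sum.
Sum over inside zeros: 0.5596.
I(r) = log|p(0)| + (inside sum) = 3.9120 + 0.5596 = 4.4716.
Note: since some zeros are outside |z| ≤ r, the simplified n·log(r) form does NOT apply — only the inside zeros contribute.

I(r) ≈ 4.4716.


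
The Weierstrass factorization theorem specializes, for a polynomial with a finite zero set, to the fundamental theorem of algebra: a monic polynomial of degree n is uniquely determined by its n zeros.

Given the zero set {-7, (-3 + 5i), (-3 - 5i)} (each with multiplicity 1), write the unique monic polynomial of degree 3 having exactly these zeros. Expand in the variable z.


The polynomial is p(z) = ∏_{α ∈ S} (z − α), where S = {-7, (-3 + 5i), (-3 - 5i)}.
Expanding the product yields: p(z) = z^3 + 13·z^2 + 76·z + 238.
Note conjugate pairs combine to real quadratics: (z − (-3+5i))(z − (-3−5i)) = z² + 6z + 34.
The resulting polynomial has degree 3 and real coefficients as required.

p(z) = z^3 + 13·z^2 + 76·z + 238.


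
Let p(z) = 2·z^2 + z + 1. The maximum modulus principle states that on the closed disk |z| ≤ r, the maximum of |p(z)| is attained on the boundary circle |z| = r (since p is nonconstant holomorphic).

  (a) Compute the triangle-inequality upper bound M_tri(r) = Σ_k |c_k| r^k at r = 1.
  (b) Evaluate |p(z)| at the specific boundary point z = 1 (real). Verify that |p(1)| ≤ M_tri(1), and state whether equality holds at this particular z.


Coefficients: c_0 = 1, c_1 = 1, c_2 = 2. Radius r = 1.
Part (a). Triangle bound: M_tri(r) = Σ_k |c_k| r^k
  = |1|·1^0 + |1|·1^1 + |2|·1^2
  = 1 + 1 + 2 = 4.
This bounds M(r) := max_{|z|=r} |p(z)| from above; equality holds iff all terms c_k z^k can be made to align in phase at a single z on |z|=r.
Part (b). At z = 1 (real, on the circle |z| = r):
  p(1) = (1)·1^0 + (1)·1^1 + (2)·1^2 = 4.
  |p(1)| = 4.
Since all nonzero coefficients share the same sign, |p(1)| = 4 = M_tri(1); the triangle bound is attained at z = 1, so in fact M(r) = 4.

M_tri(1) = 4; |p(1)| = 4; equality at z=1: yes.


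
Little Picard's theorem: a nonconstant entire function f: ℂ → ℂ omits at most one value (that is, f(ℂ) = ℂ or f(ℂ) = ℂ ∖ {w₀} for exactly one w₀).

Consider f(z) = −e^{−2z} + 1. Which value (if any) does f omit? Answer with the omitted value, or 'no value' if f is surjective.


Little Picard bounds the complement of f(ℂ) to at most one point.
e^{−2z} is never zero on ℂ, so -1·e^{−2z} takes every value in ℂ ∖ {0}. Adding 1 shifts the range to ℂ ∖ {1}. Thus f omits exactly the value 1.

Omitted value: 1.


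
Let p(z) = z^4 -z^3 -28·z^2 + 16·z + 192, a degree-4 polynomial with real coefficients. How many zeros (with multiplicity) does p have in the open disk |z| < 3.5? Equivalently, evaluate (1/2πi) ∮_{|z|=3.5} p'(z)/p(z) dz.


The zeros of p are: 4, -3, -4, 4.
Their magnitudes are: 4, 3, 4, 4.
Zeros with |z| < R = 3.5: -3.
Count = 1.
By the argument principle, (1/2πi) ∮_{|z|=R} p'(z)/p(z) dz equals exactly this count.

Number of zeros inside |z| < 3.5: 1.


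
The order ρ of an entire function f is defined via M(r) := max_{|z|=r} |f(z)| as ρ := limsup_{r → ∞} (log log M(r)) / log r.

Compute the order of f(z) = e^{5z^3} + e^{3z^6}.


Each summand is entire of order 3 and 6 respectively (as in the single-exponential case). The order of a sum is at most the max of the orders, so ρ ≤ 6. For the lower bound: on |z|=r choose arg z so that 3z^6 is real positive; then |e^{3z^6}| = e^{3r^6} while |e^{5z^3}| ≤ e^{5r^3} = o(e^{3r^6}). So |f| ≥ e^{3r^6}(1 − o(1)) and ρ ≥ 6. Hence ρ = max(3, 6) = 6.
Therefore ρ = 6.

Order ρ = 6.


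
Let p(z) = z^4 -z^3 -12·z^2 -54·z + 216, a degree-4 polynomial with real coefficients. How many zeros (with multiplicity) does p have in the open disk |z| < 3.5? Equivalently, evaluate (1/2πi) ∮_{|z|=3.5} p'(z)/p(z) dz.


The zeros of p are: 4, 3, (-3 + 3i), (-3 - 3i).
Their magnitudes are: 4, 3, 4.243, 4.243.
Zeros with |z| < R = 3.5: 3.
Count = 1.
By the argument principle, (1/2πi) ∮_{|z|=R} p'(z)/p(z) dz equals exactly this count.

Number of zeros inside |z| < 3.5: 1.


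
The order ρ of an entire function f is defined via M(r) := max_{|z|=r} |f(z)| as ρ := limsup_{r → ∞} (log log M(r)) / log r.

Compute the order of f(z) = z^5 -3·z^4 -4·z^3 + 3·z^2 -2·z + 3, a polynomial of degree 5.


|f(z)| ≤ Σ|c_k|·r^k = O(r^5) as r → ∞. Polynomial growth is O(e^{r^ε}) for every ε > 0 (since r^5/e^{r^ε} → 0), so ρ ≤ ε for all ε > 0, i.e. ρ = 0. Every nonconstant polynomial has order 0.
Therefore ρ = 0.

Order ρ = 0.


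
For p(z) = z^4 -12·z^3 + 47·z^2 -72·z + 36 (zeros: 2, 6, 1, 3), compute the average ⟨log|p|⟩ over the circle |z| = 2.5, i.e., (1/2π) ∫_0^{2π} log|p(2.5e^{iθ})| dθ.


Zeros: 1, 2, 3, 6; r = 2.5.
Inside |z| < r: 1, 2. Outside (|z| ≥ r): 3, 6.
p(0) = 36, so log|p(0)| = log(36) = 3.5835.
Apply Jensen: I(r) = log|p(0)| + Σ_k log(r/|z_k|), summed over zeros inside |z| < r.
  log(r/|z_k|) for z_k = 2: log(2.5/2) = 0.2231
  log(r/|z_k|) for z_k = 1: log(2.5/1) = 0.9163
  Outside zeros (3, 6) contribute nothing to the Jensen sum.
Sum over inside zeros: 1.1394.
I(r) = log|p(0)| + (inside sum) = 3.5835 + 1.1394 = 4.7230.
Note: since some zeros are outside |z| ≤ r, the simplified n·log(r) form does NOT apply — only the inside zeros contribute.

I(r) ≈ 4.7230.


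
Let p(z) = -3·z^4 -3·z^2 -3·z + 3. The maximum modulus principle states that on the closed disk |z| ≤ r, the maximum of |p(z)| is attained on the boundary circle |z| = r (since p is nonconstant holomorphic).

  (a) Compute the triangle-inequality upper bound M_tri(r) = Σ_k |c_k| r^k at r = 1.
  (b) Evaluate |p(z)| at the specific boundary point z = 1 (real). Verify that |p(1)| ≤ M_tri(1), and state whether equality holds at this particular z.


Coefficients: c_0 = 3, c_1 = -3, c_2 = -3, c_3 = 0, c_4 = -3. Radius r = 1.
Part (a). Triangle bound: M_tri(r) = Σ_k |c_k| r^k
  = |3|·1^0 + |-3|·1^1 + |-3|·1^2 + |0|·1^3 + |-3|·1^4
  = 3 + 3 + 3 + 0 + 3 = 12.
This bounds M(r) := max_{|z|=r} |p(z)| from above; equality holds iff all terms c_k z^k can be made to align in phase at a single z on |z|=r.
Part (b). At z = 1 (real, on the circle |z| = r):
  p(1) = (3)·1^0 + (-3)·1^1 + (-3)·1^2 + (0)·1^3 + (-3)·1^4 = -6.
  |p(1)| = 6.
Check: |p(1)| = 6 ≤ 12 = M_tri(1). ✓ Equality does not hold at z = 1 (the coefficients have mixed signs, so the terms do not all align in phase there).

M_tri(1) = 12; |p(1)| = 6; equality at z=1: no.


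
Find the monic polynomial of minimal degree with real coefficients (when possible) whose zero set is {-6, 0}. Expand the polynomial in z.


The polynomial is p(z) = ∏_{α ∈ S} (z − α), where S = {-6, 0}.
Expanding the product yields: p(z) = z^2 + 6·z.
The resulting polynomial has degree 2 and real coefficients as required.

p(z) = z^2 + 6·z.


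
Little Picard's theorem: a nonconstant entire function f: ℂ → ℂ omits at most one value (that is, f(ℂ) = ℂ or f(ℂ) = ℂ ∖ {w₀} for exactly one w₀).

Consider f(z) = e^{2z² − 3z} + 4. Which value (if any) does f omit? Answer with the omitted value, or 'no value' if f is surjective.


Little Picard bounds the complement of f(ℂ) to at most one point.
The exponent g(z) = 2z² − 3z is a nonconstant polynomial, hence surjective onto ℂ. So e^{g(z)} takes every value in {e^w : w ∈ ℂ} = ℂ ∖ {0}. Adding 4 shifts the range to ℂ ∖ {4}. f omits exactly 4.

Omitted value: 4.


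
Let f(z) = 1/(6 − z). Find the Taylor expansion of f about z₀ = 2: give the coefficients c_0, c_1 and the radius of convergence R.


Let w = z − z₀, so z = z₀ + w.
Then 6 − z = 6 − (z₀ + w) = (6 − z₀) − w = 4 − w.
f(z) = 1/(4 − w) = (1/(4)) · 1/(1 − w/(4)) = Σ_{n≥0} w^n / (4)^(n+1).
So c_n = 1/(4)^(n+1):
  c_0 = 1/(4)^1 = 1/4.
  c_1 = 1/(4)^2 = 1/16.
The series is valid for |w/d| < 1, i.e. |z − z₀| < |d|.
Radius of convergence: R = |6 − z₀| = |4| = 4 (distance from z₀ to the singularity z = 6).

c_0 = 1/4, c_1 = 1/16; R = 4.


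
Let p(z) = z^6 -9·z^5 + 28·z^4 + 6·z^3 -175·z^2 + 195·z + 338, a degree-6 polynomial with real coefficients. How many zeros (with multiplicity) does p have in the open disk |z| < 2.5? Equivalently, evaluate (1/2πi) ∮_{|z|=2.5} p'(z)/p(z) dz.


The zeros of p are: -2, (3 + 2i), (3 - 2i), (3 + 2i), (3 - 2i), -1.
Their magnitudes are: 2, 3.606, 3.606, 3.606, 3.606, 1.
Zeros with |z| < R = 2.5: -2, -1.
Count = 2.
By the argument principle, (1/2πi) ∮_{|z|=R} p'(z)/p(z) dz equals exactly this count.

Number of zeros inside |z| < 2.5: 2.


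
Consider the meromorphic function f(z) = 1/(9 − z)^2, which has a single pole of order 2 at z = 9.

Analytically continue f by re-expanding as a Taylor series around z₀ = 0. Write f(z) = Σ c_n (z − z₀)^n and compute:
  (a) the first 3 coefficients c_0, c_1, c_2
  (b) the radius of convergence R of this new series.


Let w = z − z₀, so z = z₀ + w.
Then 9 − z = 9 − (z₀ + w) = (9 − z₀) − w = 9 − w.
f(z) = 1/(9 − w)^2 = (1/(9)^2) · (1 − w/(9))^{−2}.
By the binomial series (1−u)^{−2} = Σ_{n≥0} C(n+1, 1) u^n for |u|<1, with u = w/(9):
  c_n = C(n+1, 1) / (9)^(n+2).
  c_0 = 1/(9)^2 = 1/81.
  c_1 = 2/(9)^3 = 2/729.
  c_2 = 3/(9)^4 = 1/2187.
The series is valid for |w/d| < 1, i.e. |z − z₀| < |d|.
Radius of convergence: R = |9 − z₀| = |9| = 9 (distance from z₀ to the singularity z = 9).

c_0 = 1/81, c_1 = 2/729, c_2 = 1/2187; R = 9.


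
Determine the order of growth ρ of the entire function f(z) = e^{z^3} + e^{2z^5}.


Each summand is entire of order 3 and 5 respectively (as in the single-exponential case). The order of a sum is at most the max of the orders, so ρ ≤ 5. For the lower bound: on |z|=r choose arg z so that 2z^5 is real positive; then |e^{2z^5}| = e^{2r^5} while |e^{1z^3}| ≤ e^{1r^3} = o(e^{2r^5}). So |f| ≥ e^{2r^5}(1 − o(1)) and ρ ≥ 5. Hence ρ = max(3, 5) = 5.
Therefore ρ = 5.

Order ρ = 5.


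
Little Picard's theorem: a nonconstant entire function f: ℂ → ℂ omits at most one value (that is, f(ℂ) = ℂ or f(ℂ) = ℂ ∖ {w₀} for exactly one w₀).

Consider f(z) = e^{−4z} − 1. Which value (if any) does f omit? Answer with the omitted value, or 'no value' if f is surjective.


Little Picard bounds the complement of f(ℂ) to at most one point.
e^{−4z} is never zero on ℂ, so 1·e^{−4z} takes every value in ℂ ∖ {0}. Adding -1 shifts the range to ℂ ∖ {-1}. Thus f omits exactly the value -1.

Omitted value: -1.


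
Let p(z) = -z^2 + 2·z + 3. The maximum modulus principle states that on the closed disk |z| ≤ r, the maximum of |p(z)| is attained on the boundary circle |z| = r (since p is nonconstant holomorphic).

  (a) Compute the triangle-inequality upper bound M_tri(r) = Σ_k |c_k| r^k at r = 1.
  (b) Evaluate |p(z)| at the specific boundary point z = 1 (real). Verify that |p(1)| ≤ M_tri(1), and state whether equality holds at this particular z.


Coefficients: c_0 = 3, c_1 = 2, c_2 = -1. Radius r = 1.
Part (a). Triangle bound: M_tri(r) = Σ_k |c_k| r^k
  = |3|·1^0 + |2|·1^1 + |-1|·1^2
  = 3 + 2 + 1 = 6.
This bounds M(r) := max_{|z|=r} |p(z)| from above; equality holds iff all terms c_k z^k can be made to align in phase at a single z on |z|=r.
Part (b). At z = 1 (real, on the circle |z| = r):
  p(1) = (3)·1^0 + (2)·1^1 + (-1)·1^2 = 4.
  |p(1)| = 4.
Check: |p(1)| = 4 ≤ 6 = M_tri(1). ✓ Equality does not hold at z = 1 (the coefficients have mixed signs, so the terms do not all align in phase there).

M_tri(1) = 6; |p(1)| = 4; equality at z=1: no.


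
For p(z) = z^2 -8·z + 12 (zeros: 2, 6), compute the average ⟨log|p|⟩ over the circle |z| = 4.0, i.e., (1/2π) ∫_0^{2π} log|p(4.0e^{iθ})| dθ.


Zeros: 2, 6; r = 4.0.
Inside |z| < r: 2. Outside (|z| ≥ r): 6.
p(0) = 12, so log|p(0)| = log(12) = 2.4849.
Apply Jensen: I(r) = log|p(0)| + Σ_k log(r/|z_k|), summed over zeros inside |z| < r.
  log(r/|z_k|) for z_k = 2: log(4.0/2) = 0.6931
  Outside zeros (6) contribute nothing to the Jensen sum.
Sum over inside zeros: 0.6931.
I(r) = log|p(0)| + (inside sum) = 2.4849 + 0.6931 = 3.1781.
Note: since some zeros are outside |z| ≤ r, the simplified n·log(r) form does NOT apply — only the inside zeros contribute.

I(r) ≈ 3.1781.


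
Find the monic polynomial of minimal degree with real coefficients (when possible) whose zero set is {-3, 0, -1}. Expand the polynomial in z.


The polynomial is p(z) = ∏_{α ∈ S} (z − α), where S = {-3, 0, -1}.
Expanding the product yields: p(z) = z^3 + 4·z^2 + 3·z.
The resulting polynomial has degree 3 and real coefficients as required.

p(z) = z^3 + 4·z^2 + 3·z.


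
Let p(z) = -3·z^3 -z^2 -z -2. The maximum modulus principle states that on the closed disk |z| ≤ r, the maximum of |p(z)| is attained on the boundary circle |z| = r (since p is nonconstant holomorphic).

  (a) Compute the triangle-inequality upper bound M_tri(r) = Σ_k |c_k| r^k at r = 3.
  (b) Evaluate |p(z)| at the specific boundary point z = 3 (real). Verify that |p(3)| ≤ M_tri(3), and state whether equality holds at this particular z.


Coefficients: c_0 = -2, c_1 = -1, c_2 = -1, c_3 = -3. Radius r = 3.
Part (a). Triangle bound: M_tri(r) = Σ_k |c_k| r^k
  = |-2|·3^0 + |-1|·3^1 + |-1|·3^2 + |-3|·3^3
  = 2 + 3 + 9 + 81 = 95.
This bounds M(r) := max_{|z|=r} |p(z)| from above; equality holds iff all terms c_k z^k can be made to align in phase at a single z on |z|=r.
Part (b). At z = 3 (real, on the circle |z| = r):
  p(3) = (-2)·3^0 + (-1)·3^1 + (-1)·3^2 + (-3)·3^3 = -95.
  |p(3)| = 95.
Since all nonzero coefficients share the same sign, |p(3)| = 95 = M_tri(3); the triangle bound is attained at z = 3, so in fact M(r) = 95.

M_tri(3) = 95; |p(3)| = 95; equality at z=3: yes.


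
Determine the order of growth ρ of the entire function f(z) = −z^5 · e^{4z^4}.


M(r) = max_{|z|=r} |-1|·|z|^5·|e^{4z^4}| = 1·r^5 · e^{4r^4} (the factors attain their maxima compatibly on |z|=r). Then log M(r) = log 1 + 5·log r + 4r^4, dominated by the last term, so log log M(r) ~ 4·log r. The polynomial factor -1z^5 contributes only a log r term and does not affect the order. ρ = 4.
Therefore ρ = 4.

Order ρ = 4.


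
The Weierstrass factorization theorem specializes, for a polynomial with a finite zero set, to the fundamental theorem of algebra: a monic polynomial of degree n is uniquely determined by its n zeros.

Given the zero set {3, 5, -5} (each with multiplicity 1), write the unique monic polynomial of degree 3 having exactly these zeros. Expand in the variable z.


The polynomial is p(z) = ∏_{α ∈ S} (z − α), where S = {3, 5, -5}.
Expanding the product yields: p(z) = z^3 -3·z^2 -25·z + 75.
The resulting polynomial has degree 3 and real coefficients as required.

p(z) = z^3 -3·z^2 -25·z + 75.


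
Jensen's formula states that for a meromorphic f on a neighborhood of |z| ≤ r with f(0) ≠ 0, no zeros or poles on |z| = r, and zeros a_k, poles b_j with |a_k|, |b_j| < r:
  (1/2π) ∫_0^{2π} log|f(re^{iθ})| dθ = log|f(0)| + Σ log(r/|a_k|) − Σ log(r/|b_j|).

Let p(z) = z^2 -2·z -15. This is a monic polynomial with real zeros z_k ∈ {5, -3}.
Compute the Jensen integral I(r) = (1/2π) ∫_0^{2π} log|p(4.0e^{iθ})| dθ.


Zeros: -3, 5; r = 4.0.
Inside |z| < r: -3. Outside (|z| ≥ r): 5.
p(0) = -15, so log|p(0)| = log(15) = 2.7081.
Apply Jensen: I(r) = log|p(0)| + Σ_k log(r/|z_k|), summed over zeros inside |z| < r.
  log(r/|z_k|) for z_k = -3: log(4.0/3) = 0.2877
  Outside zeros (5) contribute nothing to the Jensen sum.
Sum over inside zeros: 0.2877.
I(r) = log|p(0)| + (inside sum) = 2.7081 + 0.2877 = 2.9957.
Note: since some zeros are outside |z| ≤ r, the simplified n·log(r) form does NOT apply — only the inside zeros contribute.

I(r) ≈ 2.9957.


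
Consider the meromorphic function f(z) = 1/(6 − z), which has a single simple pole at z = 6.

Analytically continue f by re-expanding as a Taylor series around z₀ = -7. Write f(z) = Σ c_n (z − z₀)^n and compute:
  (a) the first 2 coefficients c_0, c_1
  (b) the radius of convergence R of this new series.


Let w = z − z₀, so z = z₀ + w.
Then 6 − z = 6 − (z₀ + w) = (6 − z₀) − w = 13 − w.
f(z) = 1/(13 − w) = (1/(13)) · 1/(1 − w/(13)) = Σ_{n≥0} w^n / (13)^(n+1).
So c_n = 1/(13)^(n+1):
  c_0 = 1/(13)^1 = 1/13.
  c_1 = 1/(13)^2 = 1/169.
The series is valid for |w/d| < 1, i.e. |z − z₀| < |d|.
Radius of convergence: R = |6 − z₀| = |13| = 13 (distance from z₀ to the singularity z = 6).

c_0 = 1/13, c_1 = 1/169; R = 13.


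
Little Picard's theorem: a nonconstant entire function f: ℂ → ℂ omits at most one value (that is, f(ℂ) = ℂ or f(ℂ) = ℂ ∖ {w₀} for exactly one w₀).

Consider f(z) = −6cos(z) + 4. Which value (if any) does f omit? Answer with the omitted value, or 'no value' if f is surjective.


Little Picard bounds the complement of f(ℂ) to at most one point.
cos is entire and surjective onto ℂ: for every w ∈ ℂ, cos(ζ) = w has a solution ζ ∈ ℂ (e.g., via the complex inverse arccos). With ζ = z this gives z = ζ/(1). Then -6·cos(z) takes every value in -6·ℂ = ℂ, and adding 4 is a bijection of ℂ. So f is surjective and omits no value. (Note: only on the real line is cos bounded by [−1, 1].)

Omitted value: no value.


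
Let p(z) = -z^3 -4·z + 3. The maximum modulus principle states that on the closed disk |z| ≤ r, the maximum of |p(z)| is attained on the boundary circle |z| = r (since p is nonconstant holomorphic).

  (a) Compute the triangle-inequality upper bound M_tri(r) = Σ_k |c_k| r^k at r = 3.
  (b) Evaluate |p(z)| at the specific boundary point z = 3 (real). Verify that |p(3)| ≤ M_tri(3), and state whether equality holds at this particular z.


Coefficients: c_0 = 3, c_1 = -4, c_2 = 0, c_3 = -1. Radius r = 3.
Part (a). Triangle bound: M_tri(r) = Σ_k |c_k| r^k
  = |3|·3^0 + |-4|·3^1 + |0|·3^2 + |-1|·3^3
  = 3 + 12 + 0 + 27 = 42.
This bounds M(r) := max_{|z|=r} |p(z)| from above; equality holds iff all terms c_k z^k can be made to align in phase at a single z on |z|=r.
Part (b). At z = 3 (real, on the circle |z| = r):
  p(3) = (3)·3^0 + (-4)·3^1 + (0)·3^2 + (-1)·3^3 = -36.
  |p(3)| = 36.
Check: |p(3)| = 36 ≤ 42 = M_tri(3). ✓ Equality does not hold at z = 3 (the coefficients have mixed signs, so the terms do not all align in phase there).

M_tri(3) = 42; |p(3)| = 36; equality at z=3: no.


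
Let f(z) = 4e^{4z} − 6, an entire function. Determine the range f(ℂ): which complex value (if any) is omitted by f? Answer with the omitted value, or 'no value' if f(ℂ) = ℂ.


Little Picard bounds the complement of f(ℂ) to at most one point.
e^{4z} is never zero on ℂ, so 4·e^{4z} takes every value in ℂ ∖ {0}. Adding -6 shifts the range to ℂ ∖ {-6}. Thus f omits exactly the value -6.

Omitted value: -6.


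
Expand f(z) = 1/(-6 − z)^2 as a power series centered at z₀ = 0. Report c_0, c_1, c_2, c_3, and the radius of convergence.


Let w = z − z₀, so z = z₀ + w.
Then -6 − z = -6 − (z₀ + w) = (-6 − z₀) − w = -6 − w.
f(z) = 1/(-6 − w)^2 = (1/(-6)^2) · (1 − w/(-6))^{−2}.
By the binomial series (1−u)^{−2} = Σ_{n≥0} C(n+1, 1) u^n for |u|<1, with u = w/(-6):
  c_n = C(n+1, 1) / (-6)^(n+2).
  c_0 = 1/(-6)^2 = 1/36.
  c_1 = 2/(-6)^3 = -1/108.
  c_2 = 3/(-6)^4 = 1/432.
  c_3 = 4/(-6)^5 = -1/1944.
The series is valid for |w/d| < 1, i.e. |z − z₀| < |d|.
Radius of convergence: R = |-6 − z₀| = |-6| = 6 (distance from z₀ to the singularity z = -6).

c_0 = 1/36, c_1 = -1/108, c_2 = 1/432, c_3 = -1/1944; R = 6.


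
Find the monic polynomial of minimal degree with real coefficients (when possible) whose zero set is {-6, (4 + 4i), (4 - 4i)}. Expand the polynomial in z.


The polynomial is p(z) = ∏_{α ∈ S} (z − α), where S = {-6, (4 + 4i), (4 - 4i)}.
Expanding the product yields: p(z) = z^3 -2·z^2 -16·z + 192.
Note conjugate pairs combine to real quadratics: (z − (4+4i))(z − (4−4i)) = z² − 8z + 32.
The resulting polynomial has degree 3 and real coefficients as required.

p(z) = z^3 -2·z^2 -16·z + 192.


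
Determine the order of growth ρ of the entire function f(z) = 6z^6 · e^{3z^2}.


M(r) = max_{|z|=r} |6|·|z|^6·|e^{3z^2}| = 6·r^6 · e^{3r^2} (the factors attain their maxima compatibly on |z|=r). Then log M(r) = log 6 + 6·log r + 3r^2, dominated by the last term, so log log M(r) ~ 2·log r. The polynomial factor 6z^6 contributes only a log r term and does not affect the order. ρ = 2.
Therefore ρ = 2.

Order ρ = 2.


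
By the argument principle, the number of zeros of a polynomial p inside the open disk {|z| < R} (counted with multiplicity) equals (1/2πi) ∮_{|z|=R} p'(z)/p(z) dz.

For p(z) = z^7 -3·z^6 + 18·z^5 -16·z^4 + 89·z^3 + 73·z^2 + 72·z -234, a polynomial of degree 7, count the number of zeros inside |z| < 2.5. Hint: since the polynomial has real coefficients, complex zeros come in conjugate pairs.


The zeros of p are: 1, (2 + 3i), (2 - 3i), (-1 + 1i), (-1 - 1i), (0 + 3i), (0 - 3i).
Their magnitudes are: 1, 3.606, 3.606, 1.414, 1.414, 3, 3.
Zeros with |z| < R = 2.5: 1, (-1 + 1i), (-1 - 1i).
Count = 3.
By the argument principle, (1/2πi) ∮_{|z|=R} p'(z)/p(z) dz equals exactly this count.

Number of zeros inside |z| < 2.5: 3.


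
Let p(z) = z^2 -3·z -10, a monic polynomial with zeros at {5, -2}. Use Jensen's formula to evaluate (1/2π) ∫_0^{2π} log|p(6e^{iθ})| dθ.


Zeros: -2, 5; r = 6.
Inside |z| < r: -2, 5. Outside (|z| ≥ r): ∅.
p(0) = -10, so log|p(0)| = log(10) = 2.3026.
Apply Jensen: I(r) = log|p(0)| + Σ_k log(r/|z_k|), summed over zeros inside |z| < r.
  log(r/|z_k|) for z_k = 5: log(6/5) = 0.1823
  log(r/|z_k|) for z_k = -2: log(6/2) = 1.0986
Sum over inside zeros: 1.2809.
I(r) = log|p(0)| + (inside sum) = 2.3026 + 1.2809 = 3.5835.
Closed form (all zeros inside, monic): I(r) = n·log(r) = 2·log(6) = 3.5835. ✓

I(r) ≈ 3.5835.


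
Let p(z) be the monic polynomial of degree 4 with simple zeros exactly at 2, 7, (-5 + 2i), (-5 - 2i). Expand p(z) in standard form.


The polynomial is p(z) = ∏_{α ∈ S} (z − α), where S = {2, 7, (-5 + 2i), (-5 - 2i)}.
Expanding the product yields: p(z) = z^4 + z^3 -47·z^2 -121·z + 406.
Note conjugate pairs combine to real quadratics: (z − (-5+2i))(z − (-5−2i)) = z² + 10z + 29.
The resulting polynomial has degree 4 and real coefficients as required.

p(z) = z^4 + z^3 -47·z^2 -121·z + 406.


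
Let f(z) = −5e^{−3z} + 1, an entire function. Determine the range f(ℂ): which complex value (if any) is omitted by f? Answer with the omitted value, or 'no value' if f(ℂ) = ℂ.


Little Picard bounds the complement of f(ℂ) to at most one point.
e^{−3z} is never zero on ℂ, so -5·e^{−3z} takes every value in ℂ ∖ {0}. Adding 1 shifts the range to ℂ ∖ {1}. Thus f omits exactly the value 1.

Omitted value: 1.


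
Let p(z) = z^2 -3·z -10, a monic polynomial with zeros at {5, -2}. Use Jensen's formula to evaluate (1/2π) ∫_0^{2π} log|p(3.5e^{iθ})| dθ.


Zeros: -2, 5; r = 3.5.
Inside |z| < r: -2. Outside (|z| ≥ r): 5.
p(0) = -10, so log|p(0)| = log(10) = 2.3026.
Apply Jensen: I(r) = log|p(0)| + Σ_k log(r/|z_k|), summed over zeros inside |z| < r.
  log(r/|z_k|) for z_k = -2: log(3.5/2) = 0.5596
  Outside zeros (5) contribute nothing to the Jensen sum.
Sum over inside zeros: 0.5596.
I(r) = log|p(0)| + (inside sum) = 2.3026 + 0.5596 = 2.8622.
Note: since some zeros are outside |z| ≤ r, the simplified n·log(r) form does NOT apply — only the inside zeros contribute.

I(r) ≈ 2.8622.


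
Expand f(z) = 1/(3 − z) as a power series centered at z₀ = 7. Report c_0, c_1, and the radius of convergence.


Let w = z − z₀, so z = z₀ + w.
Then 3 − z = 3 − (z₀ + w) = (3 − z₀) − w = -4 − w.
f(z) = 1/(-4 − w) = (1/(-4)) · 1/(1 − w/(-4)) = Σ_{n≥0} w^n / (-4)^(n+1).
So c_n = 1/(-4)^(n+1):
  c_0 = 1/(-4)^1 = -1/4.
  c_1 = 1/(-4)^2 = 1/16.
The series is valid for |w/d| < 1, i.e. |z − z₀| < |d|.
Radius of convergence: R = |3 − z₀| = |-4| = 4 (distance from z₀ to the singularity z = 3).

c_0 = -1/4, c_1 = 1/16; R = 4.


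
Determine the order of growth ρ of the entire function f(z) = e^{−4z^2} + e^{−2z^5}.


Each summand is entire of order 2 and 5 respectively (as in the single-exponential case). The order of a sum is at most the max of the orders, so ρ ≤ 5. For the lower bound: on |z|=r choose arg z so that -2z^5 is real positive; then |e^{-2z^5}| = e^{2r^5} while |e^{-4z^2}| ≤ e^{4r^2} = o(e^{2r^5}). So |f| ≥ e^{2r^5}(1 − o(1)) and ρ ≥ 5. Hence ρ = max(2, 5) = 5.
Therefore ρ = 5.

Order ρ = 5.


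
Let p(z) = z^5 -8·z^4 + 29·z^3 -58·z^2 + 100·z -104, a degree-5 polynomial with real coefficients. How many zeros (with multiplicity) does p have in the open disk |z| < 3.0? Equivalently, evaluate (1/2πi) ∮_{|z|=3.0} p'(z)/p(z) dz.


The zeros of p are: (0 + 2i), (0 - 2i), 2, (3 + 2i), (3 - 2i).
Their magnitudes are: 2, 2, 2, 3.606, 3.606.
Zeros with |z| < R = 3.0: (0 + 2i), (0 - 2i), 2.
Count = 3.
By the argument principle, (1/2πi) ∮_{|z|=R} p'(z)/p(z) dz equals exactly this count.

Number of zeros inside |z| < 3.0: 3.


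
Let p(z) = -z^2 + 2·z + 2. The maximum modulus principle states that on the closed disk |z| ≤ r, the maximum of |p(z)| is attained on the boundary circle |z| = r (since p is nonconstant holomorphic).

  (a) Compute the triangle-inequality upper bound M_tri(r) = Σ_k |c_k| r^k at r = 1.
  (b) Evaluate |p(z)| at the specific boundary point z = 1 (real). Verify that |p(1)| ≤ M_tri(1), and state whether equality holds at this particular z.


Coefficients: c_0 = 2, c_1 = 2, c_2 = -1. Radius r = 1.
Part (a). Triangle bound: M_tri(r) = Σ_k |c_k| r^k
  = |2|·1^0 + |2|·1^1 + |-1|·1^2
  = 2 + 2 + 1 = 5.
This bounds M(r) := max_{|z|=r} |p(z)| from above; equality holds iff all terms c_k z^k can be made to align in phase at a single z on |z|=r.
Part (b). At z = 1 (real, on the circle |z| = r):
  p(1) = (2)·1^0 + (2)·1^1 + (-1)·1^2 = 3.
  |p(1)| = 3.
Check: |p(1)| = 3 ≤ 5 = M_tri(1). ✓ Equality does not hold at z = 1 (the coefficients have mixed signs, so the terms do not all align in phase there).

M_tri(1) = 5; |p(1)| = 3; equality at z=1: no.


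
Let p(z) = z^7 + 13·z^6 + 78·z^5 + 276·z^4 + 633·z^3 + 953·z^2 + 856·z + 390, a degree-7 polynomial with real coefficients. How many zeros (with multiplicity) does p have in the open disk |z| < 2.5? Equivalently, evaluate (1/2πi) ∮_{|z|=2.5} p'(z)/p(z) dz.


The zeros of p are: (-3 + 2i), (-3 - 2i), (-1 + 1i), (-1 - 1i), -3, (-1 + 2i), (-1 - 2i).
Their magnitudes are: 3.606, 3.606, 1.414, 1.414, 3, 2.236, 2.236.
Zeros with |z| < R = 2.5: (-1 + 1i), (-1 - 1i), (-1 + 2i), (-1 - 2i).
Count = 4.
By the argument principle, (1/2πi) ∮_{|z|=R} p'(z)/p(z) dz equals exactly this count.

Number of zeros inside |z| < 2.5: 4.


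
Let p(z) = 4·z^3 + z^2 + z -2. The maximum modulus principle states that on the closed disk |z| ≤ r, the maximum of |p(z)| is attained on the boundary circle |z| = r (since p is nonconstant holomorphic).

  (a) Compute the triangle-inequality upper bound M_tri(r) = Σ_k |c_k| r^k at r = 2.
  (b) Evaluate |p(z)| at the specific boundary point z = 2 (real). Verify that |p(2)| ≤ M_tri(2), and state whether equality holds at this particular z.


Coefficients: c_0 = -2, c_1 = 1, c_2 = 1, c_3 = 4. Radius r = 2.
Part (a). Triangle bound: M_tri(r) = Σ_k |c_k| r^k
  = |-2|·2^0 + |1|·2^1 + |1|·2^2 + |4|·2^3
  = 2 + 2 + 4 + 32 = 40.
This bounds M(r) := max_{|z|=r} |p(z)| from above; equality holds iff all terms c_k z^k can be made to align in phase at a single z on |z|=r.
Part (b). At z = 2 (real, on the circle |z| = r):
  p(2) = (-2)·2^0 + (1)·2^1 + (1)·2^2 + (4)·2^3 = 36.
  |p(2)| = 36.
Check: |p(2)| = 36 ≤ 40 = M_tri(2). ✓ Equality does not hold at z = 2 (the coefficients have mixed signs, so the terms do not all align in phase there).

M_tri(2) = 40; |p(2)| = 36; equality at z=2: no.


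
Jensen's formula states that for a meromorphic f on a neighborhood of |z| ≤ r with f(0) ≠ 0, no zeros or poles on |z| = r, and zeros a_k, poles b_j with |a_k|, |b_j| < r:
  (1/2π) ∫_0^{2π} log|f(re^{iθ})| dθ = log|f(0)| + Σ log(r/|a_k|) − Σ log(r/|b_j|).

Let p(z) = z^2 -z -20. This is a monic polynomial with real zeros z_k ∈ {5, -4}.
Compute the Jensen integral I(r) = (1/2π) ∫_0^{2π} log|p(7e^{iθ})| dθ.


Zeros: -4, 5; r = 7.
Inside |z| < r: -4, 5. Outside (|z| ≥ r): ∅.
p(0) = -20, so log|p(0)| = log(20) = 2.9957.
Apply Jensen: I(r) = log|p(0)| + Σ_k log(r/|z_k|), summed over zeros inside |z| < r.
  log(r/|z_k|) for z_k = 5: log(7/5) = 0.3365
  log(r/|z_k|) for z_k = -4: log(7/4) = 0.5596
Sum over inside zeros: 0.8961.
I(r) = log|p(0)| + (inside sum) = 2.9957 + 0.8961 = 3.8918.
Closed form (all zeros inside, monic): I(r) = n·log(r) = 2·log(7) = 3.8918. ✓

I(r) ≈ 3.8918.


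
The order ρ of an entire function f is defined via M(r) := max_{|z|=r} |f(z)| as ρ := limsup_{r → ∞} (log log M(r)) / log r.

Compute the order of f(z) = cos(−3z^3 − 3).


Write cos(w) = (e^{iw} ± e^{−iw})/(2 or 2i), so |cos(w)| ≤ e^{|w|}. With w = −3z^3 − 3, |w| ≤ 3r^3 + 3 on |z|=r, giving M(r) ≤ e^{3r^3 + 3} and ρ ≤ 3. For the lower bound, choose z on |z|=r with -3z^3 purely imaginary of modulus 3r^3; then |cos(−3z^3 − 3)| grows like e^{3r^3}/2, so ρ ≥ 3. Hence ρ = 3.
Therefore ρ = 3.

Order ρ = 3.


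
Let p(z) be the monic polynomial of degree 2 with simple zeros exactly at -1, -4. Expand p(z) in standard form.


The polynomial is p(z) = ∏_{α ∈ S} (z − α), where S = {-1, -4}.
Expanding the product yields: p(z) = z^2 + 5·z + 4.
The resulting polynomial has degree 2 and real coefficients as required.

p(z) = z^2 + 5·z + 4.


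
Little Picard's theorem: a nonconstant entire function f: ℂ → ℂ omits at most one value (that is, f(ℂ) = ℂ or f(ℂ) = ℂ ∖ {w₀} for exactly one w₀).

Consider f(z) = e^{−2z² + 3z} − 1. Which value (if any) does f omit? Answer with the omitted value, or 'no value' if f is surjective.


Little Picard bounds the complement of f(ℂ) to at most one point.
The exponent g(z) = −2z² + 3z is a nonconstant polynomial, hence surjective onto ℂ. So e^{g(z)} takes every value in {e^w : w ∈ ℂ} = ℂ ∖ {0}. Adding -1 shifts the range to ℂ ∖ {-1}. f omits exactly -1.

Omitted value: -1.


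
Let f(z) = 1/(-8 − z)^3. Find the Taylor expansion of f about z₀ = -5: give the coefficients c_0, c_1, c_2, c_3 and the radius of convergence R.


Let w = z − z₀, so z = z₀ + w.
Then -8 − z = -8 − (z₀ + w) = (-8 − z₀) − w = -3 − w.
f(z) = 1/(-3 − w)^3 = (1/(-3)^3) · (1 − w/(-3))^{−3}.
By the binomial series (1−u)^{−3} = Σ_{n≥0} C(n+2, 2) u^n for |u|<1, with u = w/(-3):
  c_n = C(n+2, 2) / (-3)^(n+3).
  c_0 = 1/(-3)^3 = -1/27.
  c_1 = 3/(-3)^4 = 1/27.
  c_2 = 6/(-3)^5 = -2/81.
  c_3 = 10/(-3)^6 = 10/729.
The series is valid for |w/d| < 1, i.e. |z − z₀| < |d|.
Radius of convergence: R = |-8 − z₀| = |-3| = 3 (distance from z₀ to the singularity z = -8).

c_0 = -1/27, c_1 = 1/27, c_2 = -2/81, c_3 = 10/729; R = 3.


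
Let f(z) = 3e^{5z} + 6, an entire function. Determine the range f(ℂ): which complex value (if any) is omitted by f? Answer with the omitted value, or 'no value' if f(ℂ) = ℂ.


Little Picard bounds the complement of f(ℂ) to at most one point.
e^{5z} is never zero on ℂ, so 3·e^{5z} takes every value in ℂ ∖ {0}. Adding 6 shifts the range to ℂ ∖ {6}. Thus f omits exactly the value 6.

Omitted value: 6.


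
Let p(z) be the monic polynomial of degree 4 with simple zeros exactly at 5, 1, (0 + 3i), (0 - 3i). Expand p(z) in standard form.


The polynomial is p(z) = ∏_{α ∈ S} (z − α), where S = {5, 1, (0 + 3i), (0 - 3i)}.
Expanding the product yields: p(z) = z^4 -6·z^3 + 14·z^2 -54·z + 45.
Note conjugate pairs combine to real quadratics: (z − (0+3i))(z − (0−3i)) = z² + 9.
The resulting polynomial has degree 4 and real coefficients as required.

p(z) = z^4 -6·z^3 + 14·z^2 -54·z + 45.


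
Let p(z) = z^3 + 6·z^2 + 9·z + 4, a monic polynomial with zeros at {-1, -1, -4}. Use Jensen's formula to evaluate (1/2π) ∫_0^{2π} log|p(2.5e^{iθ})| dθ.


Zeros: -4, -1, -1; r = 2.5.
Inside |z| < r: -1, -1. Outside (|z| ≥ r): -4.
p(0) = 4, so log|p(0)| = log(4) = 1.3863.
Apply Jensen: I(r) = log|p(0)| + Σ_k log(r/|z_k|), summed over zeros inside |z| < r.
  log(r/|z_k|) for z_k = -1: log(2.5/1) = 0.9163
  log(r/|z_k|) for z_k = -1: log(2.5/1) = 0.9163
  Outside zeros (-4) contribute nothing to the Jensen sum.
Sum over inside zeros: 1.8326.
I(r) = log|p(0)| + (inside sum) = 1.3863 + 1.8326 = 3.2189.
Note: since some zeros are outside |z| ≤ r, the simplified n·log(r) form does NOT apply — only the inside zeros contribute.

I(r) ≈ 3.2189.


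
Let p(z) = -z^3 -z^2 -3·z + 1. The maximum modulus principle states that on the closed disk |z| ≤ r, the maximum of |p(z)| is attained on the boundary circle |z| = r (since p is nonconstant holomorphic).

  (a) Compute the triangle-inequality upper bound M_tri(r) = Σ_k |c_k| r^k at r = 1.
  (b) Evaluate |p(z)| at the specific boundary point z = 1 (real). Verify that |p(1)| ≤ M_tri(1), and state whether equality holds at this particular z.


Coefficients: c_0 = 1, c_1 = -3, c_2 = -1, c_3 = -1. Radius r = 1.
Part (a). Triangle bound: M_tri(r) = Σ_k |c_k| r^k
  = |1|·1^0 + |-3|·1^1 + |-1|·1^2 + |-1|·1^3
  = 1 + 3 + 1 + 1 = 6.
This bounds M(r) := max_{|z|=r} |p(z)| from above; equality holds iff all terms c_k z^k can be made to align in phase at a single z on |z|=r.
Part (b). At z = 1 (real, on the circle |z| = r):
  p(1) = (1)·1^0 + (-3)·1^1 + (-1)·1^2 + (-1)·1^3 = -4.
  |p(1)| = 4.
Check: |p(1)| = 4 ≤ 6 = M_tri(1). ✓ Equality does not hold at z = 1 (the coefficients have mixed signs, so the terms do not all align in phase there).

M_tri(1) = 6; |p(1)| = 4; equality at z=1: no.


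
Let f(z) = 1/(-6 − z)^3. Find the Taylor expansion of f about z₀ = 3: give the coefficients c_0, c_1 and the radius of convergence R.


Let w = z − z₀, so z = z₀ + w.
Then -6 − z = -6 − (z₀ + w) = (-6 − z₀) − w = -9 − w.
f(z) = 1/(-9 − w)^3 = (1/(-9)^3) · (1 − w/(-9))^{−3}.
By the binomial series (1−u)^{−3} = Σ_{n≥0} C(n+2, 2) u^n for |u|<1, with u = w/(-9):
  c_n = C(n+2, 2) / (-9)^(n+3).
  c_0 = 1/(-9)^3 = -1/729.
  c_1 = 3/(-9)^4 = 1/2187.
The series is valid for |w/d| < 1, i.e. |z − z₀| < |d|.
Radius of convergence: R = |-6 − z₀| = |-9| = 9 (distance from z₀ to the singularity z = -6).

c_0 = -1/729, c_1 = 1/2187; R = 9.
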